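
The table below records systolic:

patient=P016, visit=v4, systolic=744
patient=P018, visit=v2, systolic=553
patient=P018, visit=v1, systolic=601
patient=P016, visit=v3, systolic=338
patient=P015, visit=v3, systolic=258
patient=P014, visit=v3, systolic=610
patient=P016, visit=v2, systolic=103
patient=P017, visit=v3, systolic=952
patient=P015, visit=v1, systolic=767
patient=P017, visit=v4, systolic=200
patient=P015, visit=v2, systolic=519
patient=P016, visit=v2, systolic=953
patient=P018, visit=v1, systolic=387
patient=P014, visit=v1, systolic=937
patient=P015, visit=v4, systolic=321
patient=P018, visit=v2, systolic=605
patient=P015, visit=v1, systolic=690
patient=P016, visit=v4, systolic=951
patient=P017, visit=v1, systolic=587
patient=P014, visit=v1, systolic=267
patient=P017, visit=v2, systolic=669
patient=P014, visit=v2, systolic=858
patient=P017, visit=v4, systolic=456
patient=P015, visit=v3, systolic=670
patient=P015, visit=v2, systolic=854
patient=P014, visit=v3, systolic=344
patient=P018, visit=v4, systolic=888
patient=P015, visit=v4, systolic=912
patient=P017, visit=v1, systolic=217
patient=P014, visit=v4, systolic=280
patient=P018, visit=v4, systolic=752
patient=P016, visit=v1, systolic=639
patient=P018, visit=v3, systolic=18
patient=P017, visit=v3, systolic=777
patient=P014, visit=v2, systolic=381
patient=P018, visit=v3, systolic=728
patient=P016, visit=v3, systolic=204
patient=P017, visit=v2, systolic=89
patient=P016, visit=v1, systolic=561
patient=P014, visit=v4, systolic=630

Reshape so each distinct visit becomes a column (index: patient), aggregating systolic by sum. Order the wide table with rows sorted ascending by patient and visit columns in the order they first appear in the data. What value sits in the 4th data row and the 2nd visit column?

With rows sorted ascending by patient, row 4 is patient=P017. visit columns in first-appearance order: v4, v2, v1, v3; column 2 is v2.
Long rows with patient=P017, visit=v2: 669 + 89 = 758.

758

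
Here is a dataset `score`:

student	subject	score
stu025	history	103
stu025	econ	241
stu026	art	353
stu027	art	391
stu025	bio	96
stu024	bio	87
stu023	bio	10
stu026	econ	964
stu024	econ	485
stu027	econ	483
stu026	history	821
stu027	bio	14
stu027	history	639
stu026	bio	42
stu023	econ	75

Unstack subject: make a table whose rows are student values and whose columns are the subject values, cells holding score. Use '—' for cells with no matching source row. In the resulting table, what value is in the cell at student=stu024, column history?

—

No long-format row has student=stu024 and subject=history, so the cell is —.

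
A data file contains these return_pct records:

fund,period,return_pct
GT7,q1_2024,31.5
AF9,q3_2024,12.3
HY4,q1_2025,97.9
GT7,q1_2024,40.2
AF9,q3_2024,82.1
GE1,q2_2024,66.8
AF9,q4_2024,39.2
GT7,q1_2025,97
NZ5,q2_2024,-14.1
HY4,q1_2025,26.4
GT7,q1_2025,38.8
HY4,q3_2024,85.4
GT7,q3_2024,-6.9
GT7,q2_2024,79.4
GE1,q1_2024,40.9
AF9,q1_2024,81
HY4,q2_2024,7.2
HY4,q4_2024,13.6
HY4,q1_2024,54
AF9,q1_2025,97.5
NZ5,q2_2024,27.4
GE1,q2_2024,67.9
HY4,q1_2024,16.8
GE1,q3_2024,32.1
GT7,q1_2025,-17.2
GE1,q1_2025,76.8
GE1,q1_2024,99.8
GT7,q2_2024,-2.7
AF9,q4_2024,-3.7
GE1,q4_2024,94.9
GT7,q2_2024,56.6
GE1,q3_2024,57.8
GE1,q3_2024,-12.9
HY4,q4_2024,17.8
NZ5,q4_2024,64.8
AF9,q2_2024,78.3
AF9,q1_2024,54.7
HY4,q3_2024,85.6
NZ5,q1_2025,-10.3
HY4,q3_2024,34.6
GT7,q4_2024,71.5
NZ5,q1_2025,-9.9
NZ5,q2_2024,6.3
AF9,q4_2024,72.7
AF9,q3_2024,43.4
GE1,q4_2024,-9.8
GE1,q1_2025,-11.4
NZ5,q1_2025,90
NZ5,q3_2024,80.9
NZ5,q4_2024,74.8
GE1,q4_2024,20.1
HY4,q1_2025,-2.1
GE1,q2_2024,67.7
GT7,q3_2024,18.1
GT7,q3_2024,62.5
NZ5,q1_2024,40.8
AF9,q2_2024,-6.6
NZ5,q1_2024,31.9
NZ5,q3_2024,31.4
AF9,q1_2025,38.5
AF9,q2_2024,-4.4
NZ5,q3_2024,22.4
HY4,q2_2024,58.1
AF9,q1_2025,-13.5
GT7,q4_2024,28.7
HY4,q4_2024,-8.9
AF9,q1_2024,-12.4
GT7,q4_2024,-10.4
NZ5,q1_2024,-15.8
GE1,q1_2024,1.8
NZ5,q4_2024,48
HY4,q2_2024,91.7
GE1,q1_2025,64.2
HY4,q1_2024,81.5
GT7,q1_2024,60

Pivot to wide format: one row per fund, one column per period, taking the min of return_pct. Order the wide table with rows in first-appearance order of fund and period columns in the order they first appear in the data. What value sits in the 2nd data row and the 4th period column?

With rows in first-appearance order of fund, row 2 is fund=AF9. period columns in first-appearance order: q1_2024, q3_2024, q1_2025, q2_2024, q4_2024; column 4 is q2_2024.
Long rows with fund=AF9, period=q2_2024: min(78.3, -6.6, -4.4) = -6.6.

-6.6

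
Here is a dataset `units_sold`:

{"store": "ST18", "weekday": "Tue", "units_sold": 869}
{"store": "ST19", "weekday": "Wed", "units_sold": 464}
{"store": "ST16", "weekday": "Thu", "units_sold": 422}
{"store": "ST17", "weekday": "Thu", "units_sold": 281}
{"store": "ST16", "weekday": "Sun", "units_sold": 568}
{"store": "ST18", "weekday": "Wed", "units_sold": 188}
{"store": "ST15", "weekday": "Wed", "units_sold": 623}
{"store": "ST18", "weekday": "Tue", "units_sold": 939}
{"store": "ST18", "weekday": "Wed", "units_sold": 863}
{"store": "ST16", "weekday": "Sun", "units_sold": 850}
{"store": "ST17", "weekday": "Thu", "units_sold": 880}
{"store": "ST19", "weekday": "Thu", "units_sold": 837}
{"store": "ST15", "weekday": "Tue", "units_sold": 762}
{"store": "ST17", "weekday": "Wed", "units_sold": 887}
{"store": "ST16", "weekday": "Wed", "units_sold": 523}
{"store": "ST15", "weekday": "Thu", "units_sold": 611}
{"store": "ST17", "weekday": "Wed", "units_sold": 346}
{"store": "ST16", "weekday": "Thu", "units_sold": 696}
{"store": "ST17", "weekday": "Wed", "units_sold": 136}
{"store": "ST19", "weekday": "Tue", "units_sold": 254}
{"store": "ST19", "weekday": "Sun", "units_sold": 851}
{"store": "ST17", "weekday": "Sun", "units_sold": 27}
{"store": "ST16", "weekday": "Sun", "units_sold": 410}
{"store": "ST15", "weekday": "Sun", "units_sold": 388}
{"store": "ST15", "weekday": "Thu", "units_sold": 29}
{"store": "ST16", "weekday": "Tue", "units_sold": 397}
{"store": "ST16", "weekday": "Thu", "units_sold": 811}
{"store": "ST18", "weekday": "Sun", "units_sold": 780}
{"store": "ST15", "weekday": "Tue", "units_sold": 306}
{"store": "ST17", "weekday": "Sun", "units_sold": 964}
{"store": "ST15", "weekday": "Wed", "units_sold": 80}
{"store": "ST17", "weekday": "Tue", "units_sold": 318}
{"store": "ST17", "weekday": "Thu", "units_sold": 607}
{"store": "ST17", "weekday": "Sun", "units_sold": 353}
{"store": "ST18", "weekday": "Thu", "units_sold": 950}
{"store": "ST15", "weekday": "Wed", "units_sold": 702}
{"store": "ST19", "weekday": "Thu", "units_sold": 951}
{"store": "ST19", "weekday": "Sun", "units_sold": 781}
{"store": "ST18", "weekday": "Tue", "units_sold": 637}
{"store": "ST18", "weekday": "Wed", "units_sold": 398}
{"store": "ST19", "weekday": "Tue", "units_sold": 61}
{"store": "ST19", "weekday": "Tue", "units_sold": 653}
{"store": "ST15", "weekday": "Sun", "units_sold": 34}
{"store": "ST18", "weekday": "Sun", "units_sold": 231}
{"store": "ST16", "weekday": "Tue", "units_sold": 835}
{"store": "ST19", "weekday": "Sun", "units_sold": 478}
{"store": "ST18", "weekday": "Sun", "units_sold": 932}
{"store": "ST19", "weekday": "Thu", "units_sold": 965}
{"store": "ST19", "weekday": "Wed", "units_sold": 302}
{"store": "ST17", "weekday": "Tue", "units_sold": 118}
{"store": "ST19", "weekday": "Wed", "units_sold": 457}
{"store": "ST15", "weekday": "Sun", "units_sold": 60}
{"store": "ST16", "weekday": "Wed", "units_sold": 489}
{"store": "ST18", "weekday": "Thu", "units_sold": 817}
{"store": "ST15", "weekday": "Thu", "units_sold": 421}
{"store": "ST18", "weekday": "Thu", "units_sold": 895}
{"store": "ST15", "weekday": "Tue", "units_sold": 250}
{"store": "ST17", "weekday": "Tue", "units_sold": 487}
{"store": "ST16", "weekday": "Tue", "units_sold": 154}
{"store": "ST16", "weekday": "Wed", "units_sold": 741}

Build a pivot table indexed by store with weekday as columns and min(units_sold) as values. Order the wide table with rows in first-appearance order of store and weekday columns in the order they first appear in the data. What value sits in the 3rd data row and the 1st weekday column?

154

With rows in first-appearance order of store, row 3 is store=ST16. weekday columns in first-appearance order: Tue, Wed, Thu, Sun; column 1 is Tue.
Long rows with store=ST16, weekday=Tue: min(397, 835, 154) = 154.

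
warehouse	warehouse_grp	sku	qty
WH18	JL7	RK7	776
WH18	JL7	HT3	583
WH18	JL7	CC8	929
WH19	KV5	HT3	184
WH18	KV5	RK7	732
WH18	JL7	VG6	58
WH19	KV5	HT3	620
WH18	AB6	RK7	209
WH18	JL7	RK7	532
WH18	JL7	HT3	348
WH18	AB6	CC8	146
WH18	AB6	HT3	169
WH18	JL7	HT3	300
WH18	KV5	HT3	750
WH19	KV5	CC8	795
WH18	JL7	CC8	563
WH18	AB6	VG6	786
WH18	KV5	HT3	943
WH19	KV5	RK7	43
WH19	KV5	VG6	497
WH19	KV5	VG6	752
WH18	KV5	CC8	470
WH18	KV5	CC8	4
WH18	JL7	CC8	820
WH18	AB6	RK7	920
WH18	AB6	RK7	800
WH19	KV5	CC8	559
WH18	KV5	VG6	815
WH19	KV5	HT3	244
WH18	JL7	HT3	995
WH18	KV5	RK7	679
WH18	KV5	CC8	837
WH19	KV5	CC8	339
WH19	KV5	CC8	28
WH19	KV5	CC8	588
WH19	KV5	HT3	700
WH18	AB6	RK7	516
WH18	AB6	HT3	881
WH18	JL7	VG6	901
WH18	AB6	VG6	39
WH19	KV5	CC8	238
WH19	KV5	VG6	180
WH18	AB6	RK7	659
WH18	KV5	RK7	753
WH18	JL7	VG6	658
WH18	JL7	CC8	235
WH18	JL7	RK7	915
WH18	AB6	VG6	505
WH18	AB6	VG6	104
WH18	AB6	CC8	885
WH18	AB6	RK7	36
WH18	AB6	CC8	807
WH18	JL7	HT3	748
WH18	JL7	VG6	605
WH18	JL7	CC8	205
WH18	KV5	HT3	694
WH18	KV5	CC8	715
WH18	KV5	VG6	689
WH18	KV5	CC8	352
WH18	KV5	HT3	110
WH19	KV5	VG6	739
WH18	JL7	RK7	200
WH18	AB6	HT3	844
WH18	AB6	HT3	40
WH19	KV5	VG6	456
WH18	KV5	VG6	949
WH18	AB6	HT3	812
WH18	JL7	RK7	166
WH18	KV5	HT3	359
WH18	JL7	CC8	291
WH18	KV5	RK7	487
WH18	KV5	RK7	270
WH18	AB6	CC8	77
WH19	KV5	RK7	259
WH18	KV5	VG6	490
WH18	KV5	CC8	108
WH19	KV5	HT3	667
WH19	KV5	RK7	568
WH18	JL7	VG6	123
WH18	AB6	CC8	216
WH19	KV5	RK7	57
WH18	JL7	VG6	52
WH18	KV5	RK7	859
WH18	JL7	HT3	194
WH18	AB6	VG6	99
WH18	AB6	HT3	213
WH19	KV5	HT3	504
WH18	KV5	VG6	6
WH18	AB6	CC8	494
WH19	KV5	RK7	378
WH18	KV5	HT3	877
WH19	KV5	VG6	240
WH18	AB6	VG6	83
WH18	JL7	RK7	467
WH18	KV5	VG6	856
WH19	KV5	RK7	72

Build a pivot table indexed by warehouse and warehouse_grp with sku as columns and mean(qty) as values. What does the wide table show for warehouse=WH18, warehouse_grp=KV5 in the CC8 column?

Rows with warehouse=WH18, warehouse_grp=KV5 and sku=CC8: qty values are 470, 4, 837, 715, 352, 108.
(470 + 4 + 837 + 715 + 352 + 108) / 6 = 414.33.

414.33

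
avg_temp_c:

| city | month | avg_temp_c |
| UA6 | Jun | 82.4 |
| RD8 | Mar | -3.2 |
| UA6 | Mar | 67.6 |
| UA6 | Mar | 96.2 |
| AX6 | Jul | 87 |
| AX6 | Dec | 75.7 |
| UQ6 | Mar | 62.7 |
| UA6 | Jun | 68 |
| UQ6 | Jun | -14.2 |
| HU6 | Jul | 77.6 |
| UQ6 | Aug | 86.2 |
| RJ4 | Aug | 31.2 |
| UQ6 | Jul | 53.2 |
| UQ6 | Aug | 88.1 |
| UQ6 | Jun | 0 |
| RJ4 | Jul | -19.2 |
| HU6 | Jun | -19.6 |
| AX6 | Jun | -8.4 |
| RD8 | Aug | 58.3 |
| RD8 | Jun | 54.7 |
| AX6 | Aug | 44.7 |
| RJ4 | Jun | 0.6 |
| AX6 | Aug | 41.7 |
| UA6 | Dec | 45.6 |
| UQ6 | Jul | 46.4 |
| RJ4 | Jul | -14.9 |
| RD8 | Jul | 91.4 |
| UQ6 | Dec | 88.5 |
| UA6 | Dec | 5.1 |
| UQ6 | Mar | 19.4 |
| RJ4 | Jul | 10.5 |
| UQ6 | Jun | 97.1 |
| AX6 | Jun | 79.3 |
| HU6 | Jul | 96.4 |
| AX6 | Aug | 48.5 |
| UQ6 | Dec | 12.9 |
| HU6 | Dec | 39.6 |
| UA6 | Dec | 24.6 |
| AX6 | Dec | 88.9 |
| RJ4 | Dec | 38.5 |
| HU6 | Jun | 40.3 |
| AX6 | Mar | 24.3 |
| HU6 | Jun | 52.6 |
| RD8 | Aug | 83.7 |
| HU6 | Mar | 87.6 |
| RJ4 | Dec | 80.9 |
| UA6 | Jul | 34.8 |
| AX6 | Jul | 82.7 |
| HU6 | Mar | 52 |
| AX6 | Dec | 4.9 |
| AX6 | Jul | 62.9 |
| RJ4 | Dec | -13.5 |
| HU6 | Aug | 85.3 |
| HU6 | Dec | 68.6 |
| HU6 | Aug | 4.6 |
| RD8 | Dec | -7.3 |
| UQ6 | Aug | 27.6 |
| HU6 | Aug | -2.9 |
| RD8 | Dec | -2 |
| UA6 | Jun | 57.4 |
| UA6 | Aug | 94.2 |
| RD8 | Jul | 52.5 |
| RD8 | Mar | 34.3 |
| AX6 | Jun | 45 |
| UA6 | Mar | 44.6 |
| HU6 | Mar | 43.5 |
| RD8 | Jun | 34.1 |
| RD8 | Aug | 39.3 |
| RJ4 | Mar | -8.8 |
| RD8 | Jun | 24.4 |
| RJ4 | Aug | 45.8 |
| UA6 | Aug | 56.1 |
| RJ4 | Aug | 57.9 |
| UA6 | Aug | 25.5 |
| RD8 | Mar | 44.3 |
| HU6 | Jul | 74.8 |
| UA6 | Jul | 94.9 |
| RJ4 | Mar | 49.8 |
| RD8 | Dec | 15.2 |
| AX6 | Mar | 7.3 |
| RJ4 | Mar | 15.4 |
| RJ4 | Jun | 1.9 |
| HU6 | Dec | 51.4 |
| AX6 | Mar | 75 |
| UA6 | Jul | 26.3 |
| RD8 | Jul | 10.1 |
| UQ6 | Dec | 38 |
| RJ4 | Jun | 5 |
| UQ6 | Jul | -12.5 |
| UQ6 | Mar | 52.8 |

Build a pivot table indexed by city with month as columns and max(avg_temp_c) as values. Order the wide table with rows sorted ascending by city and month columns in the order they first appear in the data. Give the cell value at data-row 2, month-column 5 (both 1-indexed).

85.3

With rows sorted ascending by city, row 2 is city=HU6. month columns in first-appearance order: Jun, Mar, Jul, Dec, Aug; column 5 is Aug.
Long rows with city=HU6, month=Aug: max(85.3, 4.6, -2.9) = 85.3.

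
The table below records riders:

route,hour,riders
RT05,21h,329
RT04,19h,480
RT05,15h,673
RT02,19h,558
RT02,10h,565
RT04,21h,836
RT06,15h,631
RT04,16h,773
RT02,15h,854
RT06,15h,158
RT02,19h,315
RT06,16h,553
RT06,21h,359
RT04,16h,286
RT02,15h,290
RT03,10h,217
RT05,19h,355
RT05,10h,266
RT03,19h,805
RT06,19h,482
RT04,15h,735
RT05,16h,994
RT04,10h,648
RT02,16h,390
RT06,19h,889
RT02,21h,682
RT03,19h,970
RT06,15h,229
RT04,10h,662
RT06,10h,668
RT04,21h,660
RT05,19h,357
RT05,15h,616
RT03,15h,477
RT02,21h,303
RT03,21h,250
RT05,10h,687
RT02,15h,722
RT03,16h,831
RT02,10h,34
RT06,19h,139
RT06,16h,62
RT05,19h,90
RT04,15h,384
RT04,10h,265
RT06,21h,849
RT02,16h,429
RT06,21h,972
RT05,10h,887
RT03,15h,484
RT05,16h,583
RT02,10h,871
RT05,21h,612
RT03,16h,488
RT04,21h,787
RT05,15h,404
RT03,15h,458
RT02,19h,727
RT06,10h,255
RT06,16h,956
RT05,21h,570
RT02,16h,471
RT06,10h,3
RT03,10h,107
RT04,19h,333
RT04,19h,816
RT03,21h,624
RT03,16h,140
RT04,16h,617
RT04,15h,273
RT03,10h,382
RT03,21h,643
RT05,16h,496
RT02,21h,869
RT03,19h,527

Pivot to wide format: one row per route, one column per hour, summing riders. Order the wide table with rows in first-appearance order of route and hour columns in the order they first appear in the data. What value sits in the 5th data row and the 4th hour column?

With rows in first-appearance order of route, row 5 is route=RT03. hour columns in first-appearance order: 21h, 19h, 15h, 10h, 16h; column 4 is 10h.
Long rows with route=RT03, hour=10h: 217 + 107 + 382 = 706.

706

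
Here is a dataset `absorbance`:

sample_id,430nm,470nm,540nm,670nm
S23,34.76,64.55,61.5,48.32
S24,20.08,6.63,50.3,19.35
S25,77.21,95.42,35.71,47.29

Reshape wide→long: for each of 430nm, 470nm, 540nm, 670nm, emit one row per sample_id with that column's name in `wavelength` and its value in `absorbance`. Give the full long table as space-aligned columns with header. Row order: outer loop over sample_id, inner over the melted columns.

sample_id  wavelength  absorbance
S23        430nm       34.76     
S23        470nm       64.55     
S23        540nm       61.5      
S23        670nm       48.32     
S24        430nm       20.08     
S24        470nm       6.63      
S24        540nm       50.3      
S24        670nm       19.35     
S25        430nm       77.21     
S25        470nm       95.42     
S25        540nm       35.71     
S25        670nm       47.29     

Each (sample_id, column) pair becomes one row: 3 × 4 = 12 rows.
For example, (S23, 430nm) → absorbance=34.76.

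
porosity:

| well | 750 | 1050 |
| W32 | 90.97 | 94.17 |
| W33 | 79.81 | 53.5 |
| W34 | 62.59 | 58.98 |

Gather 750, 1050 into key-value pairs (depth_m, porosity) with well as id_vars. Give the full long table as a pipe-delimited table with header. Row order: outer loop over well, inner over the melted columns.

Each (well, column) pair becomes one row: 3 × 2 = 6 rows.
For example, (W32, 750) → porosity=90.97.

| well | depth_m | porosity |
| W32 | 750 | 90.97 |
| W32 | 1050 | 94.17 |
| W33 | 750 | 79.81 |
| W33 | 1050 | 53.5 |
| W34 | 750 | 62.59 |
| W34 | 1050 | 58.98 |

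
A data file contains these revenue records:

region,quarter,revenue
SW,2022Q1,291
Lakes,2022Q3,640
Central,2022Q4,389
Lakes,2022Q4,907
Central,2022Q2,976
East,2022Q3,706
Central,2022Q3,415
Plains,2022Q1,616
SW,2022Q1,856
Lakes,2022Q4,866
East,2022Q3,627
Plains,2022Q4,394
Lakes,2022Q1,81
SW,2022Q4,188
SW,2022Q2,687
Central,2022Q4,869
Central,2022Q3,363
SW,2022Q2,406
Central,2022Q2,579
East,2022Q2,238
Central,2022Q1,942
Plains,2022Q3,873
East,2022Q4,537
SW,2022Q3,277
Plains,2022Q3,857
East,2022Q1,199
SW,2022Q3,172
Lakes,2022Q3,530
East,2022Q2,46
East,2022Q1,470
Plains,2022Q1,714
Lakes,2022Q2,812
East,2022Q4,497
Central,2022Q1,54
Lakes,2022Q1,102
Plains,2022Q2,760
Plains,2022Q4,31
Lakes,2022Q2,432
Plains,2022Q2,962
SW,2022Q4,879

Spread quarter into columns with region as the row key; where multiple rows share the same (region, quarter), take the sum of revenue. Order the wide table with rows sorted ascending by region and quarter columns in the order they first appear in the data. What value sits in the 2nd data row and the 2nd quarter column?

With rows sorted ascending by region, row 2 is region=East. quarter columns in first-appearance order: 2022Q1, 2022Q3, 2022Q4, 2022Q2; column 2 is 2022Q3.
Long rows with region=East, quarter=2022Q3: 706 + 627 = 1333.

1333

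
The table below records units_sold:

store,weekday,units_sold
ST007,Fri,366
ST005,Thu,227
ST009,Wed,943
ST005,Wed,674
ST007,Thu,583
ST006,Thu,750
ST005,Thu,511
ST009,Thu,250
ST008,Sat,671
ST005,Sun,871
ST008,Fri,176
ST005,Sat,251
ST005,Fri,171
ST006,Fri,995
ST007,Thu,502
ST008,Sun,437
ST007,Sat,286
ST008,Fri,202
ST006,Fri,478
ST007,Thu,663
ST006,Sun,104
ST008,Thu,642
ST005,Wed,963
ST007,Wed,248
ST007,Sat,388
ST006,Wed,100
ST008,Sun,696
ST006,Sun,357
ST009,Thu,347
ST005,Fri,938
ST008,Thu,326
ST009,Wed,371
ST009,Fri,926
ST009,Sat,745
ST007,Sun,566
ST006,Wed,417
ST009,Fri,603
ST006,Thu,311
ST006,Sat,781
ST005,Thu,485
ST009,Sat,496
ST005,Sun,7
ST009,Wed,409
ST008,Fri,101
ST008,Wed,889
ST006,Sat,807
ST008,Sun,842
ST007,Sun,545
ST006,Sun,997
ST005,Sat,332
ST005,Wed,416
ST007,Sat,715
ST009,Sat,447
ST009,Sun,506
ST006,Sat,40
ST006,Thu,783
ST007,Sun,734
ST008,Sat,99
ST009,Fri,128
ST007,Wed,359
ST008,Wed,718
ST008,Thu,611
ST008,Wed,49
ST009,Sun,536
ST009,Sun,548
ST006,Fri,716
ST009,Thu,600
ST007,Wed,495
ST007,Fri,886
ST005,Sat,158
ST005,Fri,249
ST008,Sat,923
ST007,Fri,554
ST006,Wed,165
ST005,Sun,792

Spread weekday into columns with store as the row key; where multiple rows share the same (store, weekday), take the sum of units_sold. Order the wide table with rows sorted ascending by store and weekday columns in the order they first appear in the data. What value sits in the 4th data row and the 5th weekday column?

With rows sorted ascending by store, row 4 is store=ST008. weekday columns in first-appearance order: Fri, Thu, Wed, Sat, Sun; column 5 is Sun.
Long rows with store=ST008, weekday=Sun: 437 + 696 + 842 = 1975.

1975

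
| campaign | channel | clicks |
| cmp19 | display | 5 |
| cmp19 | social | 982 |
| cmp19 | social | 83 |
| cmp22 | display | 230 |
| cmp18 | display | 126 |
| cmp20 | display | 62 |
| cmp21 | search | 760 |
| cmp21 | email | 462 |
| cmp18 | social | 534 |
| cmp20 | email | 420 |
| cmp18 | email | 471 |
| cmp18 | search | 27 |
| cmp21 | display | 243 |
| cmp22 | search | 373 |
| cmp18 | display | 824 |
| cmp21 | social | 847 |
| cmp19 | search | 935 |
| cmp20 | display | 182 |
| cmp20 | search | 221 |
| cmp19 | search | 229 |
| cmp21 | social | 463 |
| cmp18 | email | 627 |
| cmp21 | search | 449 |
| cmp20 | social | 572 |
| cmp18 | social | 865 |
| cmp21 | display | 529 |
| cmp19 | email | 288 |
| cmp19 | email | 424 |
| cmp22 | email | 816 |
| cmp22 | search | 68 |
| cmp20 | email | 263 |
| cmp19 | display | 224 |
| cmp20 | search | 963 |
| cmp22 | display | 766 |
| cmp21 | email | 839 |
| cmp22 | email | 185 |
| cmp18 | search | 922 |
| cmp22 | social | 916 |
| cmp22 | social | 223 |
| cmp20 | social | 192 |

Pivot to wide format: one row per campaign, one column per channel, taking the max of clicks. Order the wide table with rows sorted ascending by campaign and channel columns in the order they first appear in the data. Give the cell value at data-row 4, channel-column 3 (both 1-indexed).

760

With rows sorted ascending by campaign, row 4 is campaign=cmp21. channel columns in first-appearance order: display, social, search, email; column 3 is search.
Long rows with campaign=cmp21, channel=search: max(760, 449) = 760.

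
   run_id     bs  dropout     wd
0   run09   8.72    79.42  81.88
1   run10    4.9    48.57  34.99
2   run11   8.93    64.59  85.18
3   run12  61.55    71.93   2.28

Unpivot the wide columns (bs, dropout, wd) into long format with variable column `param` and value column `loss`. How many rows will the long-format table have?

12

4 run_id values × 3 melted columns = 12 rows.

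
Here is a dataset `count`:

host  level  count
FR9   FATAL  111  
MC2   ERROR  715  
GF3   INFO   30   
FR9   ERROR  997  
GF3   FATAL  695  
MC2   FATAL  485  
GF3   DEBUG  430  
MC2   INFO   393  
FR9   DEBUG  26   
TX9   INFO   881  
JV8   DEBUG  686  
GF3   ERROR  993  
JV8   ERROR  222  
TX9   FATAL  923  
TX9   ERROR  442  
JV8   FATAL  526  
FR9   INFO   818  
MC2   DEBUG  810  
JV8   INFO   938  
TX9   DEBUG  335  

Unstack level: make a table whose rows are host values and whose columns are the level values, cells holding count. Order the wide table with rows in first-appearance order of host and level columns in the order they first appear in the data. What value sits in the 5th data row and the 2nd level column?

222

With rows in first-appearance order of host, row 5 is host=JV8. level columns in first-appearance order: FATAL, ERROR, INFO, DEBUG; column 2 is ERROR.
Long rows with host=JV8, level=ERROR: count = 222.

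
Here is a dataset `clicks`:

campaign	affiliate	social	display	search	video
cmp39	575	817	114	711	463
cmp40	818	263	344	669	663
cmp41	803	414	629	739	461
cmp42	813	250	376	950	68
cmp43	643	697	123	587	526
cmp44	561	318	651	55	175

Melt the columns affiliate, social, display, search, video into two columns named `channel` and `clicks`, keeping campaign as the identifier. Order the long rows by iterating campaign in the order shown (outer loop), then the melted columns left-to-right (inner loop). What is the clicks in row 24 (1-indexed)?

30 rows total (6 × 5). Row 24: index ⌊(24-1)/5⌋ = 4 into campaign → cmp43; (24-1) mod 5 = 3 into the melted columns → search.
So row 24 is (cmp43, search, 587); clicks = 587.

587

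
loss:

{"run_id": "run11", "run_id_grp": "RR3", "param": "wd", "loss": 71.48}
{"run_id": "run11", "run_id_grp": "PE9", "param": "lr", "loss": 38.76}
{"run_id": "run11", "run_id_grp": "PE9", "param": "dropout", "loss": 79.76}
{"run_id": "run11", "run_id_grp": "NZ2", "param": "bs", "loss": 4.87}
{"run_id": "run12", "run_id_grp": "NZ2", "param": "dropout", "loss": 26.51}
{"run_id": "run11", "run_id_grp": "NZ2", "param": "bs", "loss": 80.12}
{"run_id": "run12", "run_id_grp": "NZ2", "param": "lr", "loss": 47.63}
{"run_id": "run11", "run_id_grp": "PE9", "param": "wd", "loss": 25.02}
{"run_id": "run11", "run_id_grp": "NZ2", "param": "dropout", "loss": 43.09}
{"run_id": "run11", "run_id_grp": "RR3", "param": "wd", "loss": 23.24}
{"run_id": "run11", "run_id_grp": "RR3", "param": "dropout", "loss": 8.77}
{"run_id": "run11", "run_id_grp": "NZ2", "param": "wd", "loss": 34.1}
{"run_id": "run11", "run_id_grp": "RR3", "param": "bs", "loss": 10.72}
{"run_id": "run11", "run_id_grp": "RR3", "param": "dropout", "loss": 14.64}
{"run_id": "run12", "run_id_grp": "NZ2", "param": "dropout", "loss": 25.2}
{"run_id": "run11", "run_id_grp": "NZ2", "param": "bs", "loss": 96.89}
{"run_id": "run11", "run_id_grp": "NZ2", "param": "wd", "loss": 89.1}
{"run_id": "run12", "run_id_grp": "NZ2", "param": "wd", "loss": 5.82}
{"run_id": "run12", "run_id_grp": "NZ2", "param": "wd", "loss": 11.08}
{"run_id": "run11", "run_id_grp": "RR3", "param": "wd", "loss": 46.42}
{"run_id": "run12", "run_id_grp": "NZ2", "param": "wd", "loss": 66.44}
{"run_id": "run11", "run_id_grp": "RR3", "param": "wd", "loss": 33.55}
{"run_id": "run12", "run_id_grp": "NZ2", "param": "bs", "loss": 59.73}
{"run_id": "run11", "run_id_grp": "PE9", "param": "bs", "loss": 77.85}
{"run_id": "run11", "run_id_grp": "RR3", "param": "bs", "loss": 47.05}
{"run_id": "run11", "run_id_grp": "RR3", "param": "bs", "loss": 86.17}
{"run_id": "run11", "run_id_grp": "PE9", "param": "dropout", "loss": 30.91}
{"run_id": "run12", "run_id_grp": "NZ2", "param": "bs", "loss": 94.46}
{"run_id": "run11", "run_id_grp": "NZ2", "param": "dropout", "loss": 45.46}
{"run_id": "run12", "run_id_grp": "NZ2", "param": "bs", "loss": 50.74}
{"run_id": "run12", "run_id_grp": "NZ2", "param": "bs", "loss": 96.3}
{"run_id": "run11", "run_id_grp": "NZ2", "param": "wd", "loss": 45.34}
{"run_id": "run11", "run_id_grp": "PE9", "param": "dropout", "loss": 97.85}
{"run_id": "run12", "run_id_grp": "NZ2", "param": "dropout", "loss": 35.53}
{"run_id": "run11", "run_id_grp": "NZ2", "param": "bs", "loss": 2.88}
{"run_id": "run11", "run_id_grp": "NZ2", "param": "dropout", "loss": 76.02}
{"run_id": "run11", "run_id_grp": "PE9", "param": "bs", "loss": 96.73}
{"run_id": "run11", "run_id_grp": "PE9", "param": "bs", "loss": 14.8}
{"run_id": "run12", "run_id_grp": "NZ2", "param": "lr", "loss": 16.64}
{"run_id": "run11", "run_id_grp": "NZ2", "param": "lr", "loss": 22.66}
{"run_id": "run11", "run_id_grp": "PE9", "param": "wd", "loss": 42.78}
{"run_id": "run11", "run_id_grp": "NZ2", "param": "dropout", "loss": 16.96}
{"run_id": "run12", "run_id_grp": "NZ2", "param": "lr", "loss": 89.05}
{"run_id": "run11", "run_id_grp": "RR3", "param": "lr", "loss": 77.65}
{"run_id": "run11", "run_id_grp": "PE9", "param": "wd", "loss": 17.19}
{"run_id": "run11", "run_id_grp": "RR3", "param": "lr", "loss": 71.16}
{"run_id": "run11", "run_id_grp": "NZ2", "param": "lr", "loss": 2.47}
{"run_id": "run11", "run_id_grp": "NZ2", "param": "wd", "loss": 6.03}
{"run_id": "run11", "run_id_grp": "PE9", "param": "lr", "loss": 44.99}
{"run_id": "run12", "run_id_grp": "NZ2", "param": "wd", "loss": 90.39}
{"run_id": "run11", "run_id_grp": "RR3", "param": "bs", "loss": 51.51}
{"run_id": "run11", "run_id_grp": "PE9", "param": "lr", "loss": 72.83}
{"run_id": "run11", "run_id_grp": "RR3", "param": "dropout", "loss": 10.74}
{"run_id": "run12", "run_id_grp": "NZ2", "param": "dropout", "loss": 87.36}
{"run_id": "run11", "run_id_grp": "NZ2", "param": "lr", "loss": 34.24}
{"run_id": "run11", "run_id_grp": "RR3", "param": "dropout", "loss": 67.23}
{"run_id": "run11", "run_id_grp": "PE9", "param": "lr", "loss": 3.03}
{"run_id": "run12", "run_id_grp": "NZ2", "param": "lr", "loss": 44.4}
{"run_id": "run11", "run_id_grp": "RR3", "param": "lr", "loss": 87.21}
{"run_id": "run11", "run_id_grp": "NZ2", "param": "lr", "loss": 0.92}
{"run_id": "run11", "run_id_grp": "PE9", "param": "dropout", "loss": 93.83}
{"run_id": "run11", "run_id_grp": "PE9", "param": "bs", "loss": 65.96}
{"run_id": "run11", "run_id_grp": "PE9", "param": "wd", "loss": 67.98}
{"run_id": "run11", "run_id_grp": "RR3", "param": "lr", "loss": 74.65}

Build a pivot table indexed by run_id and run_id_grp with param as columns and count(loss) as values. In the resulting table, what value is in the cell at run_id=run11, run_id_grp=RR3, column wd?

4

Rows with run_id=run11, run_id_grp=RR3 and param=wd: loss values are 71.48, 23.24, 46.42, 33.55.
4 rows match — count = 4.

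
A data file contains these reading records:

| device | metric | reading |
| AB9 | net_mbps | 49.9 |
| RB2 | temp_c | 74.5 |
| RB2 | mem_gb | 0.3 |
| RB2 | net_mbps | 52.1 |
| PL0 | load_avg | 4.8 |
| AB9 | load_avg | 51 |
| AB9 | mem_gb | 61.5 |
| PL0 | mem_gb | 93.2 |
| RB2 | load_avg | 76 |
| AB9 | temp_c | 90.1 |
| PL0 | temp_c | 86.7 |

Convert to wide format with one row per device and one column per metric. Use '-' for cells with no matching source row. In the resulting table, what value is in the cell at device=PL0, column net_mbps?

-

No long-format row has device=PL0 and metric=net_mbps, so the cell is -.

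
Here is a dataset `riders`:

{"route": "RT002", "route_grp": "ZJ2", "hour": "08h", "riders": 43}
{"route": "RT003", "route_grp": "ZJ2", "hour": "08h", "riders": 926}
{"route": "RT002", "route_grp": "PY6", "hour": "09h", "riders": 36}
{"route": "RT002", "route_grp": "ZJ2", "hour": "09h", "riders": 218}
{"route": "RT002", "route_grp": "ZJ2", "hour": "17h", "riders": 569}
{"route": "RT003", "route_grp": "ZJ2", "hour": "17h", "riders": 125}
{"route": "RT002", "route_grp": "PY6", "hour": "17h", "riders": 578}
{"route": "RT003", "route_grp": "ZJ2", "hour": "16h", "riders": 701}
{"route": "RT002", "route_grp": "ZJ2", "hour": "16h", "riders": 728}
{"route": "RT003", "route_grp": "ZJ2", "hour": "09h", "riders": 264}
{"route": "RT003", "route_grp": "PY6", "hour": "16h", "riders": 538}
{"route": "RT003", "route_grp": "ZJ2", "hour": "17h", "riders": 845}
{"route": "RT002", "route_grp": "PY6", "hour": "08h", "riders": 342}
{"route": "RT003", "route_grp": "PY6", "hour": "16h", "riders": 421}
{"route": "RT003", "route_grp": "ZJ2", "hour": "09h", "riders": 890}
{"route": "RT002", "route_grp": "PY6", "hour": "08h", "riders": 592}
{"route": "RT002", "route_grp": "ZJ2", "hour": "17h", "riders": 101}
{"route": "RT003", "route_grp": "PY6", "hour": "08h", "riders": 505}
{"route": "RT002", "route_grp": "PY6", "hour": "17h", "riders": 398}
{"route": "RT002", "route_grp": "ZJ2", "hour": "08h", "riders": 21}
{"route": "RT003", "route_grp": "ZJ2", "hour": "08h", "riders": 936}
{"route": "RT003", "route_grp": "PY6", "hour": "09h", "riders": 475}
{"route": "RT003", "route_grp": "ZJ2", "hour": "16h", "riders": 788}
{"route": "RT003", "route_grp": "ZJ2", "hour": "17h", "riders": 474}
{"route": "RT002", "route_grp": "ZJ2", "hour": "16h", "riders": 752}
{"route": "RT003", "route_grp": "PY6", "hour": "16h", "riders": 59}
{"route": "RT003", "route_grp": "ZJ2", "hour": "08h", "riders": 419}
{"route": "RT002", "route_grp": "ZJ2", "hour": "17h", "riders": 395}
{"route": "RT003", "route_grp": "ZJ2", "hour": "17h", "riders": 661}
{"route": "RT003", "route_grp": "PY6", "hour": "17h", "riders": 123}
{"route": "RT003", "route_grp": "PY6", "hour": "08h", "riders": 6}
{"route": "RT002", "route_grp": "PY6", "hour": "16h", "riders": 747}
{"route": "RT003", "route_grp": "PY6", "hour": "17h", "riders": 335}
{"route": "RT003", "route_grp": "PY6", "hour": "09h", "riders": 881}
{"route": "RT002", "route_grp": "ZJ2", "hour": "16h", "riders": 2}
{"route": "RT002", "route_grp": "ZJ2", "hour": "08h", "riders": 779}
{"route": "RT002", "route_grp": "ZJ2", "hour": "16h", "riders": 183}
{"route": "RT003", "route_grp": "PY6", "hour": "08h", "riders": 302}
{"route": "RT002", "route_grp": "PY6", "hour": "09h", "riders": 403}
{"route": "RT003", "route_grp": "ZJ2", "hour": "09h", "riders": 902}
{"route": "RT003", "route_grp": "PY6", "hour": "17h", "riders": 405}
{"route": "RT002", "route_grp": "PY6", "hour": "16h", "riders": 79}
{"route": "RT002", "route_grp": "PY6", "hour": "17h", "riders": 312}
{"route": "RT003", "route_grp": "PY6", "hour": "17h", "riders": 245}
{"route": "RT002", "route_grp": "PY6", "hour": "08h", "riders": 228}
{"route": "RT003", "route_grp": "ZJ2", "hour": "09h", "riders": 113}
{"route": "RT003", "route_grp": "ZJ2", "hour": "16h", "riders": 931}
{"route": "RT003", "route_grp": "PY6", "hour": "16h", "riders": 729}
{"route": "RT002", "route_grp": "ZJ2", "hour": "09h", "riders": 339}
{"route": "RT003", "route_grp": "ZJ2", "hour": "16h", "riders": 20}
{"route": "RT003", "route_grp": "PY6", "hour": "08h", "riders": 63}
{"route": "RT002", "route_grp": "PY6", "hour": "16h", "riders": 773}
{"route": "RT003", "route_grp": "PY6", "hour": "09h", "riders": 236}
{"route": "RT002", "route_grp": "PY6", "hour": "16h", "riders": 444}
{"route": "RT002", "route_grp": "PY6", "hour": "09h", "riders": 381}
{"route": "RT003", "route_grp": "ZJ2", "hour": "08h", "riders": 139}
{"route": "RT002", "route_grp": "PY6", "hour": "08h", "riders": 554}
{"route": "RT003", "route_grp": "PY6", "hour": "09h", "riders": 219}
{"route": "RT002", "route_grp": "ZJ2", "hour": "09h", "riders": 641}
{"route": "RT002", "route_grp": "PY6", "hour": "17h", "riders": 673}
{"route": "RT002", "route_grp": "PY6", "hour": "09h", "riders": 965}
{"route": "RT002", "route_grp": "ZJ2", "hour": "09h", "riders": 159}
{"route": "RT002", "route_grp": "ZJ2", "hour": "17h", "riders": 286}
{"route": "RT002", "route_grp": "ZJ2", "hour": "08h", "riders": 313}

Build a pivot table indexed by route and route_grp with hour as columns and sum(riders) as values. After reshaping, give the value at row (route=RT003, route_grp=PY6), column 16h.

Rows with route=RT003, route_grp=PY6 and hour=16h: riders values are 538, 421, 59, 729.
538 + 421 + 59 + 729 = 1747.

1747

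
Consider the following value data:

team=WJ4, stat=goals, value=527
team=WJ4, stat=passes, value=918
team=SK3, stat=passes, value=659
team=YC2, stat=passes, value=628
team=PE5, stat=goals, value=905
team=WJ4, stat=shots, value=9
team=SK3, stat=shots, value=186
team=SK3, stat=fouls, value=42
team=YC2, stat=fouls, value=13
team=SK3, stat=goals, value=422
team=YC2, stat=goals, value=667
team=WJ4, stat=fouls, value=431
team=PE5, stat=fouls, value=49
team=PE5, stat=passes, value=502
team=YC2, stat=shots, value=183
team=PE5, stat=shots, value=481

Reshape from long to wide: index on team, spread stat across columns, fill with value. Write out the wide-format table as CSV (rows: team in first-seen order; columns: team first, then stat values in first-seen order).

Columns: team plus the 4 distinct stat values (goals, passes, shots, fouls).
For example, row WJ4 column goals takes value=527 from the long row (WJ4, goals).

team,goals,passes,shots,fouls
WJ4,527,918,9,431
SK3,422,659,186,42
YC2,667,628,183,13
PE5,905,502,481,49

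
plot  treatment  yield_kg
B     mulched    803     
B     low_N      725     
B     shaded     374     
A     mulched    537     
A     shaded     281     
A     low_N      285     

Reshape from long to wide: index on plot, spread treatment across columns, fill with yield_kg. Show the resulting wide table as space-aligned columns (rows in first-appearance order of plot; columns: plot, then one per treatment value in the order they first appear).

plot  mulched  low_N  shaded
B     803      725    374   
A     537      285    281   

Columns: plot plus the 3 distinct treatment values (mulched, low_N, shaded).
For example, row B column mulched takes yield_kg=803 from the long row (B, mulched).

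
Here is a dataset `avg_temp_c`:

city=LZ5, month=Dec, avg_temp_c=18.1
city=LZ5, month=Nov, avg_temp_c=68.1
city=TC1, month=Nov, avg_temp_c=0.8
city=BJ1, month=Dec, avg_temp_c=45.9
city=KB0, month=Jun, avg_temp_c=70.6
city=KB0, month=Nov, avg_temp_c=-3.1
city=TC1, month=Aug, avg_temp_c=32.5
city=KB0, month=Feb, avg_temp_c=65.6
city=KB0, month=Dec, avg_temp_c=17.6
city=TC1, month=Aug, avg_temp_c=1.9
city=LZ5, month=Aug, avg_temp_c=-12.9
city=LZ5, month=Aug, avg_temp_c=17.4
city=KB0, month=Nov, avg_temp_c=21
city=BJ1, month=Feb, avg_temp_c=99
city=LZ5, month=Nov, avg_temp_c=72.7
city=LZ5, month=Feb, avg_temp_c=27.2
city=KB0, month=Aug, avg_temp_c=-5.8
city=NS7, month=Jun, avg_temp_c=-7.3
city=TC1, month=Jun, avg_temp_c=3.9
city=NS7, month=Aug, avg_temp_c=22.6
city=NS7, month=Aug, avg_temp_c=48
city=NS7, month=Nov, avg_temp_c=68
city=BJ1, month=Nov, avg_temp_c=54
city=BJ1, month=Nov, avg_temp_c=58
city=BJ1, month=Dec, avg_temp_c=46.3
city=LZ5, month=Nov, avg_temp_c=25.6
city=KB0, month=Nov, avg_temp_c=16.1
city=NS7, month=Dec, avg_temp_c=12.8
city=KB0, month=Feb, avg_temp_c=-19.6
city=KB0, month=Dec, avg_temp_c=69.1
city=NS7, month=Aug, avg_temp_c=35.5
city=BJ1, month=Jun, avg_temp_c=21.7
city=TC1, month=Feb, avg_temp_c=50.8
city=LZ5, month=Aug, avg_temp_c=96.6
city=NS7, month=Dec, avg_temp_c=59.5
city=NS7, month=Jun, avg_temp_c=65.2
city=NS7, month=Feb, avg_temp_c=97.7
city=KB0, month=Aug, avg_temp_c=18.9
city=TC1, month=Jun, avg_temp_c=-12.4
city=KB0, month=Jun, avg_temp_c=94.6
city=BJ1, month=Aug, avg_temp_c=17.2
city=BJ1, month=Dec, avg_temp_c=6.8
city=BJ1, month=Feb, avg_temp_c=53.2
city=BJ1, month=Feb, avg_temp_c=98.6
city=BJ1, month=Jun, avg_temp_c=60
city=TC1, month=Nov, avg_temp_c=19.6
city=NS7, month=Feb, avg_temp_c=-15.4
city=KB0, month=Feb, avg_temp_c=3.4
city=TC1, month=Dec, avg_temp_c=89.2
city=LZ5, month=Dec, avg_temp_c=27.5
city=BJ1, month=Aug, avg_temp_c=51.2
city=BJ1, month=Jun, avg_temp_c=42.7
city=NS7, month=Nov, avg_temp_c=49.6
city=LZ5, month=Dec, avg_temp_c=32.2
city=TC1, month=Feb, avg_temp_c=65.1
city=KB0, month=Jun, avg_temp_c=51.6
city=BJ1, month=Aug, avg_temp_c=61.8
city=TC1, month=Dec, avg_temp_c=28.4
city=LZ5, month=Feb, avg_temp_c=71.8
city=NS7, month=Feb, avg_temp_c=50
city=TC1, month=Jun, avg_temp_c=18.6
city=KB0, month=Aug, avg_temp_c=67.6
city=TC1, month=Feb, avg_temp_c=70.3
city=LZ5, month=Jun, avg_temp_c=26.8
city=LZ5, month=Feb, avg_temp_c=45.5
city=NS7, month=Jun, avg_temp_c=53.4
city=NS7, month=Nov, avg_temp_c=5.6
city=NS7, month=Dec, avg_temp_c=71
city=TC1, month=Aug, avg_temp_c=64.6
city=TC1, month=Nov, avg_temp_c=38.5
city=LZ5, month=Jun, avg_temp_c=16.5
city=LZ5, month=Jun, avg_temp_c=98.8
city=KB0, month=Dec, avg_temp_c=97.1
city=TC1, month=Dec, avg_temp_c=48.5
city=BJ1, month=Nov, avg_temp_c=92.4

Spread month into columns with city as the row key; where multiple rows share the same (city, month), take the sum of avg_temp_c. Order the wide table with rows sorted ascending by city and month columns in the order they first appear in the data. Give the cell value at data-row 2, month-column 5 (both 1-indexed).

With rows sorted ascending by city, row 2 is city=KB0. month columns in first-appearance order: Dec, Nov, Jun, Aug, Feb; column 5 is Feb.
Long rows with city=KB0, month=Feb: 65.6 + -19.6 + 3.4 = 49.4.

49.4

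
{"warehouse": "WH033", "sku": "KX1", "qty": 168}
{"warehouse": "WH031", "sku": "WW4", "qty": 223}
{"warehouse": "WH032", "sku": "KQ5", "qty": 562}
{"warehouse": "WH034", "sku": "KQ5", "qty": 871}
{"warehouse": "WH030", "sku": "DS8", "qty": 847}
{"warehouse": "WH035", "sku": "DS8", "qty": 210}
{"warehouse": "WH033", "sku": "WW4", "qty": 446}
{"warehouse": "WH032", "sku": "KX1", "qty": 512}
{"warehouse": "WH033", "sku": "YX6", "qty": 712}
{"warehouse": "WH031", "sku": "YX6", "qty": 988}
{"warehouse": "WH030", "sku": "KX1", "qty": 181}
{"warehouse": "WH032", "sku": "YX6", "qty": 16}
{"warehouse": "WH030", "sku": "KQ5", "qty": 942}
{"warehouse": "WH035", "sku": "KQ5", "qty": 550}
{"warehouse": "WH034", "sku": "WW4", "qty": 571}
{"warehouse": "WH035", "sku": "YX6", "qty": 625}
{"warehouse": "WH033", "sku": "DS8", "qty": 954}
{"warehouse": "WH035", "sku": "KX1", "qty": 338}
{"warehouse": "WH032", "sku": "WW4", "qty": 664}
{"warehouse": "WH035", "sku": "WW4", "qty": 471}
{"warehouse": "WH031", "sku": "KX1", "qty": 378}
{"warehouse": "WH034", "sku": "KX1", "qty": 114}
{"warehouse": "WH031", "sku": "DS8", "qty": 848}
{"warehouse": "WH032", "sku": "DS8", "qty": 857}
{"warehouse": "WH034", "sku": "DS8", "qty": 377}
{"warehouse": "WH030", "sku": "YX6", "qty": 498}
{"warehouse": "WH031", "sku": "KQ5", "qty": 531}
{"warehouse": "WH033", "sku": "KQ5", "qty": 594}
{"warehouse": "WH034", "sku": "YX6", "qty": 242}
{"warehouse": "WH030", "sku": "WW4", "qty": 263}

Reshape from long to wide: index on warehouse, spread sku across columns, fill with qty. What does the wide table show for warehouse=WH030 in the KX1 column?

Wide layout: rows indexed by warehouse, columns are the 5 distinct sku values (KX1, WW4, KQ5, DS8, YX6).
Cell (warehouse=WH030, sku=KX1) draws from the long row where warehouse=WH030 and sku=KX1, which has qty=181.

181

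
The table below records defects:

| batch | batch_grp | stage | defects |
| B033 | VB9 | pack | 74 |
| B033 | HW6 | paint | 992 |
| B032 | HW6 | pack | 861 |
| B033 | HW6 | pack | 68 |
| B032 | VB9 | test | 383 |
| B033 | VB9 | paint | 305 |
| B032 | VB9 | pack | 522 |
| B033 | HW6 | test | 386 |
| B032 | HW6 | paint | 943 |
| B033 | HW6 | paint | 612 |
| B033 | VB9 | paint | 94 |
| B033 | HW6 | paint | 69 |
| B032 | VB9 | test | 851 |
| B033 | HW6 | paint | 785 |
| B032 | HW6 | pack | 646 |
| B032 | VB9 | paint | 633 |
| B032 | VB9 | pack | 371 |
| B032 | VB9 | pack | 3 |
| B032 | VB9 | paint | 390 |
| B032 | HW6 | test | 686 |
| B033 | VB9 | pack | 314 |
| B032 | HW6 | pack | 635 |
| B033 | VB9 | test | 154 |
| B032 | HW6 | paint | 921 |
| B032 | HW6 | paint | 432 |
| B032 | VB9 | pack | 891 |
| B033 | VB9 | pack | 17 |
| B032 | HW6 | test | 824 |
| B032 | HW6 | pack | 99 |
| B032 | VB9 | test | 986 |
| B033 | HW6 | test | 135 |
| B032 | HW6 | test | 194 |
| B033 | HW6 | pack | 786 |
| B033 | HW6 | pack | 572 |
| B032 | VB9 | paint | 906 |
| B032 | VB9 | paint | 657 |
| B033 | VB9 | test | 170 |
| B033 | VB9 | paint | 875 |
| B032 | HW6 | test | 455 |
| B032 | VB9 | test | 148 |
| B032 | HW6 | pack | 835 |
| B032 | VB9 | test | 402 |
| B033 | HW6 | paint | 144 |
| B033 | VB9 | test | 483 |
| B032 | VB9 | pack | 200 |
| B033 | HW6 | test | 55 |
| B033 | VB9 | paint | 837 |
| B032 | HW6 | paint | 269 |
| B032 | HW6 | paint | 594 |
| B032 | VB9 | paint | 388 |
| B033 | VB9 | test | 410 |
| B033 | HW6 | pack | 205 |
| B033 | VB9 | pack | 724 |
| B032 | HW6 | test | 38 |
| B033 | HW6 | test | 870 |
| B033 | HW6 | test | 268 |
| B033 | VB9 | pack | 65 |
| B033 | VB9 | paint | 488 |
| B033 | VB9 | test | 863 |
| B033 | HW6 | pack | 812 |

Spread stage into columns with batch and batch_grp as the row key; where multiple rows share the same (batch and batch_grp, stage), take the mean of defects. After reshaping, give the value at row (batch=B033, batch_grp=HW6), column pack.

Rows with batch=B033, batch_grp=HW6 and stage=pack: defects values are 68, 786, 572, 205, 812.
(68 + 786 + 572 + 205 + 812) / 5 = 488.60.

488.60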